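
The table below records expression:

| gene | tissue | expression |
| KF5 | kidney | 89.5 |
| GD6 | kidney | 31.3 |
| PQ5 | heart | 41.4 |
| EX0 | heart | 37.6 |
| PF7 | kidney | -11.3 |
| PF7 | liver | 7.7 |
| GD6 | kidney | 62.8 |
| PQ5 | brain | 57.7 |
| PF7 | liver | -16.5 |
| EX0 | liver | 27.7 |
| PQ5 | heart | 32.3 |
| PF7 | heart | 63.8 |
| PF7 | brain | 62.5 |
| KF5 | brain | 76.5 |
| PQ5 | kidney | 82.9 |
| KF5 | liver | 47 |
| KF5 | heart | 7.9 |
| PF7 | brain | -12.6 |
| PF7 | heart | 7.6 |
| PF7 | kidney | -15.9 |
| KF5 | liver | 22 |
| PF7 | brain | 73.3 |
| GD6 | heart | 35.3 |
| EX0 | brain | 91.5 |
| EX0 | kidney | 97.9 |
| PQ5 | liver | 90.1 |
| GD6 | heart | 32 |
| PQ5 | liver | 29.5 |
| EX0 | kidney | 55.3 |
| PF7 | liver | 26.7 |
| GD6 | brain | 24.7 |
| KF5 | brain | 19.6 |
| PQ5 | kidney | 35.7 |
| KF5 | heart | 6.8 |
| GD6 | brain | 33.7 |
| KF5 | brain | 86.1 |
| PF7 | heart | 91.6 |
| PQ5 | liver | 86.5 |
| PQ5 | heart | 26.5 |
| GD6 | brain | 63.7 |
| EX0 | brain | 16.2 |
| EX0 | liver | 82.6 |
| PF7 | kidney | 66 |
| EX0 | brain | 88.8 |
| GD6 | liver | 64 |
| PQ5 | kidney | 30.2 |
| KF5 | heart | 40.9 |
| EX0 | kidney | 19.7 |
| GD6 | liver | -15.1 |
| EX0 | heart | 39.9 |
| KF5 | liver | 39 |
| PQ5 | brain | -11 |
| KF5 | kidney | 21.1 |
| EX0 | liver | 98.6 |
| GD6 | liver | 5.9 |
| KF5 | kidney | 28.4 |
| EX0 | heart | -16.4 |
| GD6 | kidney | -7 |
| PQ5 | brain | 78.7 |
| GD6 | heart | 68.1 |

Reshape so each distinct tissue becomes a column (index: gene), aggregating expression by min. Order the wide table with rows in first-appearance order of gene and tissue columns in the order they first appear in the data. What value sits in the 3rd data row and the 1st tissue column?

30.2

With rows in first-appearance order of gene, row 3 is gene=PQ5. tissue columns in first-appearance order: kidney, heart, liver, brain; column 1 is kidney.
Long rows with gene=PQ5, tissue=kidney: min(82.9, 35.7, 30.2) = 30.2.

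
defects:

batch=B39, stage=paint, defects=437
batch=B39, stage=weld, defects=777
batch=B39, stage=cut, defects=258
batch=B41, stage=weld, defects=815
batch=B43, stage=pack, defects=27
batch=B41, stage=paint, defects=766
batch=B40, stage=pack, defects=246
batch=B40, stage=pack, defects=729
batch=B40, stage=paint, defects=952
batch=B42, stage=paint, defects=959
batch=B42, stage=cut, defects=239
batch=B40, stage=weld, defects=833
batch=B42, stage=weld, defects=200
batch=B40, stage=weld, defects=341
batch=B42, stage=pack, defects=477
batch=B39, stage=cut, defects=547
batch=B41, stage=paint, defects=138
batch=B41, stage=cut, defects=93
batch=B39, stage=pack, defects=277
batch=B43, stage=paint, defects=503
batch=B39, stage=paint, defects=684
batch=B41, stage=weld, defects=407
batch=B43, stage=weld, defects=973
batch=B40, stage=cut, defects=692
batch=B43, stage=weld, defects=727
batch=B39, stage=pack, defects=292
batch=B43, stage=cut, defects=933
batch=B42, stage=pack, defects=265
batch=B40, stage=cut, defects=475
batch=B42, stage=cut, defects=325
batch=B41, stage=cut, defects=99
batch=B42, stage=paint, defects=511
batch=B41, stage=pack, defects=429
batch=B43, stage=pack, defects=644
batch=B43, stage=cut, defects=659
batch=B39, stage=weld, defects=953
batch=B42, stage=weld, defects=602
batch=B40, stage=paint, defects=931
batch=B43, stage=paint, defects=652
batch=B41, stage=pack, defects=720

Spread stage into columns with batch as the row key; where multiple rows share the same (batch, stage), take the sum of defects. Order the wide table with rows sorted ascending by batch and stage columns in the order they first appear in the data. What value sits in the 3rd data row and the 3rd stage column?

192

With rows sorted ascending by batch, row 3 is batch=B41. stage columns in first-appearance order: paint, weld, cut, pack; column 3 is cut.
Long rows with batch=B41, stage=cut: 93 + 99 = 192.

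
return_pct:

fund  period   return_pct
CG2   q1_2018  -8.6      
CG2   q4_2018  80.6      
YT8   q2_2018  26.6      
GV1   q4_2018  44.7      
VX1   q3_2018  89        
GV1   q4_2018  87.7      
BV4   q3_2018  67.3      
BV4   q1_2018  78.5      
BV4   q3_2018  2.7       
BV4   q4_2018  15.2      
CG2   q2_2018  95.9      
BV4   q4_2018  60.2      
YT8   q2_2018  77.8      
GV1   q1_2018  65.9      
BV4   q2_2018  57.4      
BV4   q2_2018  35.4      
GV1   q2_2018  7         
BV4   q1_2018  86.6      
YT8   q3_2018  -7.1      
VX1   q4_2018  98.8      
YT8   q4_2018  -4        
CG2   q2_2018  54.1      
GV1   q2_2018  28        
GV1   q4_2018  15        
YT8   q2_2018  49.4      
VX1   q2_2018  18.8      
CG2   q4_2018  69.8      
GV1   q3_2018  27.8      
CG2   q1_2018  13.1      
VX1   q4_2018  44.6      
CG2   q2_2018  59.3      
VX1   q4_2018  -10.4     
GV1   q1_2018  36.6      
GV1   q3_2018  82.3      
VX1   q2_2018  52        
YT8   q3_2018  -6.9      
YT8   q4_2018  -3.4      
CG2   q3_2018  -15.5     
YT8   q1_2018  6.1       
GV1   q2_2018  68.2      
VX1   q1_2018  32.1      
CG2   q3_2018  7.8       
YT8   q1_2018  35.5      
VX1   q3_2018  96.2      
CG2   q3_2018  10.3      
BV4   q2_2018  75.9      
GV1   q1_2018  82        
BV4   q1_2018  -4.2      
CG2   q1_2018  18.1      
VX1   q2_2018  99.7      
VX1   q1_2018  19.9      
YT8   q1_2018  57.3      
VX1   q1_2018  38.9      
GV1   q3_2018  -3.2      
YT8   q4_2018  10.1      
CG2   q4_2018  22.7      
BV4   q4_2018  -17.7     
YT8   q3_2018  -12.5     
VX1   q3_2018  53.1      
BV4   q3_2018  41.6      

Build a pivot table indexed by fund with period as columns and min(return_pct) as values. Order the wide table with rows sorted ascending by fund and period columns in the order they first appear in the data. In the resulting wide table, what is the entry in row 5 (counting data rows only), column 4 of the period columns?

With rows sorted ascending by fund, row 5 is fund=YT8. period columns in first-appearance order: q1_2018, q4_2018, q2_2018, q3_2018; column 4 is q3_2018.
Long rows with fund=YT8, period=q3_2018: min(-7.1, -6.9, -12.5) = -12.5.

-12.5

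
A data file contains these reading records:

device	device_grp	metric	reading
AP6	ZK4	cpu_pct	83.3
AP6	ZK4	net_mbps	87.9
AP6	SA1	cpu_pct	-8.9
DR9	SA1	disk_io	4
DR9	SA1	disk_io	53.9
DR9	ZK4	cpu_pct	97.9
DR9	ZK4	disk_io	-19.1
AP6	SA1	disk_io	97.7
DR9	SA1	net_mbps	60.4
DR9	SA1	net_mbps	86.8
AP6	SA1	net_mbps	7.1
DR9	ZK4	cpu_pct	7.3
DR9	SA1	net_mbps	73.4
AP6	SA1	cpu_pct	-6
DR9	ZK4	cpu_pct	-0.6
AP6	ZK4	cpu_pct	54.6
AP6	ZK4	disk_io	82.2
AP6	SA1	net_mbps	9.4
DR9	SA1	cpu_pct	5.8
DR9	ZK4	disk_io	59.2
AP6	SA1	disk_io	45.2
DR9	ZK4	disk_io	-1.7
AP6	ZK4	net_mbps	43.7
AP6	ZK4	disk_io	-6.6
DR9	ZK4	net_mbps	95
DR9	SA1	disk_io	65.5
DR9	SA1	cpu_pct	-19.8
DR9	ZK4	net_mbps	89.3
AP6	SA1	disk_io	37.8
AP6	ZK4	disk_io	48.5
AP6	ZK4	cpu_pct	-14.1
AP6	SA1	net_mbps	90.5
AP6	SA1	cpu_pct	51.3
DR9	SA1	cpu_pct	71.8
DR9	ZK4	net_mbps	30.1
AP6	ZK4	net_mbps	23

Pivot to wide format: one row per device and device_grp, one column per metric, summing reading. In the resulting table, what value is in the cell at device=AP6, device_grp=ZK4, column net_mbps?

154.6

Rows with device=AP6, device_grp=ZK4 and metric=net_mbps: reading values are 87.9, 43.7, 23.
87.9 + 43.7 + 23 = 154.6.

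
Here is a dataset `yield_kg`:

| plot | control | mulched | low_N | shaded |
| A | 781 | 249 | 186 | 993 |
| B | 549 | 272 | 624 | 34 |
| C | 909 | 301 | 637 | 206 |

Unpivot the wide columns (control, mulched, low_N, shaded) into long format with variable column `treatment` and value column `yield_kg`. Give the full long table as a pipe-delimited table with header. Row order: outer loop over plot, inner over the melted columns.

Each (plot, column) pair becomes one row: 3 × 4 = 12 rows.
For example, (A, control) → yield_kg=781.

| plot | treatment | yield_kg |
| A | control | 781 |
| A | mulched | 249 |
| A | low_N | 186 |
| A | shaded | 993 |
| B | control | 549 |
| B | mulched | 272 |
| B | low_N | 624 |
| B | shaded | 34 |
| C | control | 909 |
| C | mulched | 301 |
| C | low_N | 637 |
| C | shaded | 206 |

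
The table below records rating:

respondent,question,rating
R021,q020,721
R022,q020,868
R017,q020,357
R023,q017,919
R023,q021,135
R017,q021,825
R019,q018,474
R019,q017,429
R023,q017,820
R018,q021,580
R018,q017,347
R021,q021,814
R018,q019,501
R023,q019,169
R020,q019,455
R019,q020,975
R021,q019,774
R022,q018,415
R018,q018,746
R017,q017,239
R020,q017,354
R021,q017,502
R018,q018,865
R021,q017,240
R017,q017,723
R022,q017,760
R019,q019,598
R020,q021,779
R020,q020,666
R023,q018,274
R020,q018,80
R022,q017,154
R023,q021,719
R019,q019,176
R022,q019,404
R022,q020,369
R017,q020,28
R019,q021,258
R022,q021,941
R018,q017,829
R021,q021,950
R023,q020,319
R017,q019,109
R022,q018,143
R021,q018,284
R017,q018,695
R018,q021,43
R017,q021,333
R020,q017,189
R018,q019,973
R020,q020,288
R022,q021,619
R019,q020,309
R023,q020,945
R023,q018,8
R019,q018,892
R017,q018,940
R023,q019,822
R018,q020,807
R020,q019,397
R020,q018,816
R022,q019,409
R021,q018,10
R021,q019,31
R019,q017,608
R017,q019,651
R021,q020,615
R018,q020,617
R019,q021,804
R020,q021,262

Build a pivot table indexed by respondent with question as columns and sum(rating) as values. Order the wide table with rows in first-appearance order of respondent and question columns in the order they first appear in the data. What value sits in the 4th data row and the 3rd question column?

854

With rows in first-appearance order of respondent, row 4 is respondent=R023. question columns in first-appearance order: q020, q017, q021, q018, q019; column 3 is q021.
Long rows with respondent=R023, question=q021: 135 + 719 = 854.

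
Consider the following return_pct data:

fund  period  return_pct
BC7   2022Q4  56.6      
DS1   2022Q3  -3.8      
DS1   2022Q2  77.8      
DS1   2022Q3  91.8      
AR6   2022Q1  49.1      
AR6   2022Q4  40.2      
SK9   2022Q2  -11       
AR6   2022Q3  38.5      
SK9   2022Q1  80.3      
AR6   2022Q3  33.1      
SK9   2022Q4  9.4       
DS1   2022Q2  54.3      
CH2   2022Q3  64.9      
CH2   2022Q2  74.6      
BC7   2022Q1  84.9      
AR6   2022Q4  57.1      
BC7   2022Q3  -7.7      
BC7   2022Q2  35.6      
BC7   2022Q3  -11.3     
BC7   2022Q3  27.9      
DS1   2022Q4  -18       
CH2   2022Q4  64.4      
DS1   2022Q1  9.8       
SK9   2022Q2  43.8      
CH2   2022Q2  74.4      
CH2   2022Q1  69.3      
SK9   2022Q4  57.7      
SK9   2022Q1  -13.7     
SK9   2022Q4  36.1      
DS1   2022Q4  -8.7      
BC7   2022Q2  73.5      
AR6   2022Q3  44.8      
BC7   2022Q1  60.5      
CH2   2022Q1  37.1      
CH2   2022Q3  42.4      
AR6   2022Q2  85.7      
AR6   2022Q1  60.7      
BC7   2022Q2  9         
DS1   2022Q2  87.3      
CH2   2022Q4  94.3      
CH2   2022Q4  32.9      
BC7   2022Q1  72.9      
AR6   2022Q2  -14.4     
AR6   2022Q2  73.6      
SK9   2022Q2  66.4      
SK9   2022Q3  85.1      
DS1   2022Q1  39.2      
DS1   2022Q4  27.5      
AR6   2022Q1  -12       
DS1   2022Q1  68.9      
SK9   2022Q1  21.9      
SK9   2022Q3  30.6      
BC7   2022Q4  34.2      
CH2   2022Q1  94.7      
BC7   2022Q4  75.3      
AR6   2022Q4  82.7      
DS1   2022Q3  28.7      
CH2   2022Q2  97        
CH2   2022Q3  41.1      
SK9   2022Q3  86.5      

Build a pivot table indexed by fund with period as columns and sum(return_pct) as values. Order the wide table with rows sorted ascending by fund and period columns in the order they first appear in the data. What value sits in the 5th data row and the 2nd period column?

With rows sorted ascending by fund, row 5 is fund=SK9. period columns in first-appearance order: 2022Q4, 2022Q3, 2022Q2, 2022Q1; column 2 is 2022Q3.
Long rows with fund=SK9, period=2022Q3: 85.1 + 30.6 + 86.5 = 202.2.

202.2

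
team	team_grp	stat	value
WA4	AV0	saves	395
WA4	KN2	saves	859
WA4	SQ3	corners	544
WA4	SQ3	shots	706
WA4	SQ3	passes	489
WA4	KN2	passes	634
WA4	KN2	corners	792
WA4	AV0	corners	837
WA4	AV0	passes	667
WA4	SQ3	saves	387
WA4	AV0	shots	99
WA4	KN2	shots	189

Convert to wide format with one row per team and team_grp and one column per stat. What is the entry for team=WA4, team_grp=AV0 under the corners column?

837

Wide layout: rows indexed by team and team_grp, columns are the 4 distinct stat values (saves, corners, shots, passes).
Cell (team=WA4, team_grp=AV0, stat=corners) draws from the long row where team=WA4, team_grp=AV0 and stat=corners, which has value=837.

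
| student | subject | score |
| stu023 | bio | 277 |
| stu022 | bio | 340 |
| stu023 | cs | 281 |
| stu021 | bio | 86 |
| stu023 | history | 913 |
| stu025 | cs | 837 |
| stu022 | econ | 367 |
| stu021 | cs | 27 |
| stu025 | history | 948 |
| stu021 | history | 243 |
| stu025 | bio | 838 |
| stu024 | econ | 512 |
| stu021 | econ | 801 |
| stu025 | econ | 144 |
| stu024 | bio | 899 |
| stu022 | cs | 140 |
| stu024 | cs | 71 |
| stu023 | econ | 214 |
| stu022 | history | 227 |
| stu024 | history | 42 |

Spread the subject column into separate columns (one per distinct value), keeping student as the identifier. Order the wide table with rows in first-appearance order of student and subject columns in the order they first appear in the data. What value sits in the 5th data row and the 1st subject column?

899

With rows in first-appearance order of student, row 5 is student=stu024. subject columns in first-appearance order: bio, cs, history, econ; column 1 is bio.
Long rows with student=stu024, subject=bio: score = 899.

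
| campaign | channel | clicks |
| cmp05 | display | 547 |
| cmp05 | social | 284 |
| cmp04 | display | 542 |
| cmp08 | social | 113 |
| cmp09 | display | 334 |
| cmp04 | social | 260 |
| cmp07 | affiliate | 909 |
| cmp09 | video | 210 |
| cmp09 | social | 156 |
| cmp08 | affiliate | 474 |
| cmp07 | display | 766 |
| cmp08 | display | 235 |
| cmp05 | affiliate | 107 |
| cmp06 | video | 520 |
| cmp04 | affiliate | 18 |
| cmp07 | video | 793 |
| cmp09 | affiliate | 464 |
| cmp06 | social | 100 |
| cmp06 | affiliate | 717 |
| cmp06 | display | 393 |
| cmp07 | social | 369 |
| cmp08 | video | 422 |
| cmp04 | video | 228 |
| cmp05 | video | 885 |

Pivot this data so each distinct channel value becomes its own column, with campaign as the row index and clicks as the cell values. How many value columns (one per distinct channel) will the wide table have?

4 distinct channel values: affiliate, social, video, display.

4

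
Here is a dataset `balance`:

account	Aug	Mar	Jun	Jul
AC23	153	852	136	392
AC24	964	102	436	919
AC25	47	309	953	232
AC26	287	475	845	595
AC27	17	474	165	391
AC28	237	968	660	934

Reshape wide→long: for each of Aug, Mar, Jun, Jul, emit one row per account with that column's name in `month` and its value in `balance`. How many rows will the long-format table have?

24

6 account values × 4 melted columns = 24 rows.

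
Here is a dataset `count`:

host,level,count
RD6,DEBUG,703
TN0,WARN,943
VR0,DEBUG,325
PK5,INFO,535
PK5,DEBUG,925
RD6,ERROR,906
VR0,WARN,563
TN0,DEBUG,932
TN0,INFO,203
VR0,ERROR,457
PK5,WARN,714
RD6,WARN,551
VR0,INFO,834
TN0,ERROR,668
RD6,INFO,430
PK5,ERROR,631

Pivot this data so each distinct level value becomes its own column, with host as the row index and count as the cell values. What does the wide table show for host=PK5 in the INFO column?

Wide layout: rows indexed by host, columns are the 4 distinct level values (DEBUG, WARN, INFO, ERROR).
Cell (host=PK5, level=INFO) draws from the long row where host=PK5 and level=INFO, which has count=535.

535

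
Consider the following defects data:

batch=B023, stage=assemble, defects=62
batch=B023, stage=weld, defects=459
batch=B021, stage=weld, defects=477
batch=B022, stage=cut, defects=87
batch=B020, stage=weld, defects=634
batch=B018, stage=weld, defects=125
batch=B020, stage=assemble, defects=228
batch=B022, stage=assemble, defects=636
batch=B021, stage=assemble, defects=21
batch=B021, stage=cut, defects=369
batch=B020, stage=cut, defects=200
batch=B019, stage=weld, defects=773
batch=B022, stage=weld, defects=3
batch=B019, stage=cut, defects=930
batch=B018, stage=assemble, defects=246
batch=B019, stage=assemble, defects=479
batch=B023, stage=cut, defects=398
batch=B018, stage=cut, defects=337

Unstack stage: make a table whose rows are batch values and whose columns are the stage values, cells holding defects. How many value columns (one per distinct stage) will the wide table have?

3 distinct stage values: weld, assemble, cut.

3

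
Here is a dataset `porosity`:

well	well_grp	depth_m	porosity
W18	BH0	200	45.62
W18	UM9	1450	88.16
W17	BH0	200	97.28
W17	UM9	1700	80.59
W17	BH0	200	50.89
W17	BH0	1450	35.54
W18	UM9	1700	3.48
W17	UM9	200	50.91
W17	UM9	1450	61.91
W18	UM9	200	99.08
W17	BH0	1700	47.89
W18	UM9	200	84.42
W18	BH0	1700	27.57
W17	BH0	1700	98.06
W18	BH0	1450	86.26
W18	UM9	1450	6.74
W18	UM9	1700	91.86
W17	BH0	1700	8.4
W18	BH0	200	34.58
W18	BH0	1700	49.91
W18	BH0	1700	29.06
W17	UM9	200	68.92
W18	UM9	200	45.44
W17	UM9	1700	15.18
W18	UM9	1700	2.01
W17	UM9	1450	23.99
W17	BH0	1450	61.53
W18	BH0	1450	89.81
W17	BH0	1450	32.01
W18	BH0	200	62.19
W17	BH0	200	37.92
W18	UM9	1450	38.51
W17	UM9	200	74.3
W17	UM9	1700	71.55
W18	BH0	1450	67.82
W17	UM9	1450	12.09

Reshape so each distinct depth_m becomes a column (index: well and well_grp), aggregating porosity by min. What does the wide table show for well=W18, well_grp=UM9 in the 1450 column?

6.74

Rows with well=W18, well_grp=UM9 and depth_m=1450: porosity values are 88.16, 6.74, 38.51.
min(88.16, 6.74, 38.51) = 6.74.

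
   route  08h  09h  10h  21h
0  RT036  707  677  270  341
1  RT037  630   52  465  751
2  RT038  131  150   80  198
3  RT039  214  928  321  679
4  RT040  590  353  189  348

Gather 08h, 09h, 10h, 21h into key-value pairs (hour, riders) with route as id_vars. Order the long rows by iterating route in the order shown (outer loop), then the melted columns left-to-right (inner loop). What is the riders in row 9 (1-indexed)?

131

20 rows total (5 × 4). Row 9: index ⌊(9-1)/4⌋ = 2 into route → RT038; (9-1) mod 4 = 0 into the melted columns → 08h.
So row 9 is (RT038, 08h, 131); riders = 131.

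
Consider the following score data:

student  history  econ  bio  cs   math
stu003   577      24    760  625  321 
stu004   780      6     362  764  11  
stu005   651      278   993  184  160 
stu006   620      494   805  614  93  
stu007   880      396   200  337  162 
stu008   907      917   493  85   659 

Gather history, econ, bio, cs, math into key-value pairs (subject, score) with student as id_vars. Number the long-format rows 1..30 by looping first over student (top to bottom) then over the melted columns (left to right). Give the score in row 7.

30 rows total (6 × 5). Row 7: index ⌊(7-1)/5⌋ = 1 into student → stu004; (7-1) mod 5 = 1 into the melted columns → econ.
So row 7 is (stu004, econ, 6); score = 6.

6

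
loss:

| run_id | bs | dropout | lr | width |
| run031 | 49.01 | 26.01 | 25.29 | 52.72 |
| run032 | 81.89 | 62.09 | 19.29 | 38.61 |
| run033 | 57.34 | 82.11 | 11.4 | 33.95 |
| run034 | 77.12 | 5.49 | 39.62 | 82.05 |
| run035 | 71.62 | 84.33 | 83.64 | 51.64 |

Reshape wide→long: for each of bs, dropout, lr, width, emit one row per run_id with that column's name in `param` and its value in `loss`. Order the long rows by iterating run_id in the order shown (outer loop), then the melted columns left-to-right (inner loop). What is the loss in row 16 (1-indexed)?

20 rows total (5 × 4). Row 16: index ⌊(16-1)/4⌋ = 3 into run_id → run034; (16-1) mod 4 = 3 into the melted columns → width.
So row 16 is (run034, width, 82.05); loss = 82.05.

82.05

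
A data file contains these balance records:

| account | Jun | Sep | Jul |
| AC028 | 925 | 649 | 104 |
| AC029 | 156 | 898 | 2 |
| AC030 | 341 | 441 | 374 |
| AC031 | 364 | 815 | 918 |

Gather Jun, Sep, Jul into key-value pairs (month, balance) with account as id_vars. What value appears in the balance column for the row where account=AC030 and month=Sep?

441

Unpivoting turns each (account, wide-column) pair into one long row.
The wide cell at row AC030, column Sep holds 441, so the long row (AC030, Sep) has balance=441.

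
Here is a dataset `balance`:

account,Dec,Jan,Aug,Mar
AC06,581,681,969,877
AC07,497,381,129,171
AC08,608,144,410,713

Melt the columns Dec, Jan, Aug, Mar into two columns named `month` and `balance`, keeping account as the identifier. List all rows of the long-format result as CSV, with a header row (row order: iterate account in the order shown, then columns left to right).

account,month,balance
AC06,Dec,581
AC06,Jan,681
AC06,Aug,969
AC06,Mar,877
AC07,Dec,497
AC07,Jan,381
AC07,Aug,129
AC07,Mar,171
AC08,Dec,608
AC08,Jan,144
AC08,Aug,410
AC08,Mar,713

Each (account, column) pair becomes one row: 3 × 4 = 12 rows.
For example, (AC06, Dec) → balance=581.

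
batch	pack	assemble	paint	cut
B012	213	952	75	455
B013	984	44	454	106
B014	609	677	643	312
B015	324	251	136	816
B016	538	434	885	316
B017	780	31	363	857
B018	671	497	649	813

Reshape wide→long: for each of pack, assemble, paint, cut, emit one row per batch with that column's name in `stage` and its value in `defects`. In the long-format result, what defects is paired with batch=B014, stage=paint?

643

Unpivoting turns each (batch, wide-column) pair into one long row.
The wide cell at row B014, column paint holds 643, so the long row (B014, paint) has defects=643.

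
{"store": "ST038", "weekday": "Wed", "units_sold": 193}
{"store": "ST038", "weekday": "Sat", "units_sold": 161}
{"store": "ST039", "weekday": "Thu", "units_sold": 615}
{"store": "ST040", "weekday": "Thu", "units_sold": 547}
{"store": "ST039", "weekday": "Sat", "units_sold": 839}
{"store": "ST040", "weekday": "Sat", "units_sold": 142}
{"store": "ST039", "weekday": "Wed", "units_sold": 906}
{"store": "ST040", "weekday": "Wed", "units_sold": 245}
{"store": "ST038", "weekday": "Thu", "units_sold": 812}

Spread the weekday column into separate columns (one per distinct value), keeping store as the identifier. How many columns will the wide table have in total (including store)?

1 column for store plus 3 distinct weekday values → 4 columns.

4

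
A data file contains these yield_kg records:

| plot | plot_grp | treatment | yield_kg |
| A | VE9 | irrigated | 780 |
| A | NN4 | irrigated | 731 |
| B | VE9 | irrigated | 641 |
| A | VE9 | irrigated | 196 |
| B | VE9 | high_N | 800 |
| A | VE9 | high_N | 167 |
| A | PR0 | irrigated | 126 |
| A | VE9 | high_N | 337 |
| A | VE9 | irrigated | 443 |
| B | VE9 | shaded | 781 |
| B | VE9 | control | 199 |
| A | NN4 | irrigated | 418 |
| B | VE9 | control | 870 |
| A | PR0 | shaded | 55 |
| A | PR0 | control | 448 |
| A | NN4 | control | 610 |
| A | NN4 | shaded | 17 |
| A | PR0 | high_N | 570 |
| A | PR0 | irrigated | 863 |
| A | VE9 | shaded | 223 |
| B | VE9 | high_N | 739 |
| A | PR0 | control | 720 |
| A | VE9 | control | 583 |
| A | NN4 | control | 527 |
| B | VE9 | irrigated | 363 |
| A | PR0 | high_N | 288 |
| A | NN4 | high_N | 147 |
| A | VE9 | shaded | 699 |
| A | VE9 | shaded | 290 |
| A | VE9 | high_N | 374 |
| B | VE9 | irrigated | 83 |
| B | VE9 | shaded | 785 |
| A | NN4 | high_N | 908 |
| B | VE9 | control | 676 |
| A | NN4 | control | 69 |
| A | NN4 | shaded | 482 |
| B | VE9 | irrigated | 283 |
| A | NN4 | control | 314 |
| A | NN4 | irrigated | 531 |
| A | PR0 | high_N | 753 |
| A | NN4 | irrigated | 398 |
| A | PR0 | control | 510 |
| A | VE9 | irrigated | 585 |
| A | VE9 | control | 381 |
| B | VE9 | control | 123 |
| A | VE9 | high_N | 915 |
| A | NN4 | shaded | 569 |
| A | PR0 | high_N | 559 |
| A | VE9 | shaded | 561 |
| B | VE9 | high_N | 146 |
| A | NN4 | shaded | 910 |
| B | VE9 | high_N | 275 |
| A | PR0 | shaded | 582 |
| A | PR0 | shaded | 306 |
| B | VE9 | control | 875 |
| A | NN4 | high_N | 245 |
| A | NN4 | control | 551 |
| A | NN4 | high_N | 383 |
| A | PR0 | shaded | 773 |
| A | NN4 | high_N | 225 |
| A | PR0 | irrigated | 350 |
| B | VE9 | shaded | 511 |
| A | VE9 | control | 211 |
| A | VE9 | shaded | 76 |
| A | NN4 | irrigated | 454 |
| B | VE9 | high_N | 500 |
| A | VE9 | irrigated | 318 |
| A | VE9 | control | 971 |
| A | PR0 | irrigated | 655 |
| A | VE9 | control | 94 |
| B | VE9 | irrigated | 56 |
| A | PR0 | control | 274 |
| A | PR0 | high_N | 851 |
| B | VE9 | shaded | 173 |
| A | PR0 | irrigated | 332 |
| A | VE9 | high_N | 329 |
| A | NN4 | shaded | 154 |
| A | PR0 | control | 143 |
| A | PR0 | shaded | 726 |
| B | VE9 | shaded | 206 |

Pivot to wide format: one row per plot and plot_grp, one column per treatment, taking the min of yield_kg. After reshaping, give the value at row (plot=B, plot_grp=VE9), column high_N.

146

Rows with plot=B, plot_grp=VE9 and treatment=high_N: yield_kg values are 800, 739, 146, 275, 500.
min(800, 739, 146, 275, 500) = 146.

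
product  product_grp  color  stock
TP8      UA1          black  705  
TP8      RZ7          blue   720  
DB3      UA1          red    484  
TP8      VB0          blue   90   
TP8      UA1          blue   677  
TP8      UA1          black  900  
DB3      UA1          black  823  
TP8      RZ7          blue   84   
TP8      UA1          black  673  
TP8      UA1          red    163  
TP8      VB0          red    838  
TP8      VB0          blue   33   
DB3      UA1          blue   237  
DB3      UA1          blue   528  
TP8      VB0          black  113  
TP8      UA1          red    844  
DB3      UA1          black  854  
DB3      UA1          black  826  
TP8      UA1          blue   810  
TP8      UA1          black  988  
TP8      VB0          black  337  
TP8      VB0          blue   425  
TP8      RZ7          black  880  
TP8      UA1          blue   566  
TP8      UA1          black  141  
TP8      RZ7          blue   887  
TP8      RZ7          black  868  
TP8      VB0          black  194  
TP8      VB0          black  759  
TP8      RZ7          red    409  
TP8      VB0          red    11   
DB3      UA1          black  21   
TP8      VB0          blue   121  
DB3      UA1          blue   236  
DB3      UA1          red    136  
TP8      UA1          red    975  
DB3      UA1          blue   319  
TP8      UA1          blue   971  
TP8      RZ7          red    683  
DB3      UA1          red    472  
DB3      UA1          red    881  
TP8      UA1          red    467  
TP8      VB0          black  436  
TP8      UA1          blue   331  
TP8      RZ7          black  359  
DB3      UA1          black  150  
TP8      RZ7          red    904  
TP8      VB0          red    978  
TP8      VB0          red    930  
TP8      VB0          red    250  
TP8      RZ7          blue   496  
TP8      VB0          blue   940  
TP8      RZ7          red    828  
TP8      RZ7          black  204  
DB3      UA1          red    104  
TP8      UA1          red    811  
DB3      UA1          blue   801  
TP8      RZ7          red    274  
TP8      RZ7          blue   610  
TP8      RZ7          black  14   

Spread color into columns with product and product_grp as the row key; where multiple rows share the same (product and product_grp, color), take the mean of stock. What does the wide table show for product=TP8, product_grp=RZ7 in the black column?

465

Rows with product=TP8, product_grp=RZ7 and color=black: stock values are 880, 868, 359, 204, 14.
(880 + 868 + 359 + 204 + 14) / 5 = 465.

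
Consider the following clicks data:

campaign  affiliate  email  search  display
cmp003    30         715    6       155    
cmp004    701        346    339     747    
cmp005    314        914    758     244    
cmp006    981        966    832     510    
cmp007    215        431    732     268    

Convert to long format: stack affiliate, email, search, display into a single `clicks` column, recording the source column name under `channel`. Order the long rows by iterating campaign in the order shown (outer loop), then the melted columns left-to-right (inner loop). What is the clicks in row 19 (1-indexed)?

20 rows total (5 × 4). Row 19: index ⌊(19-1)/4⌋ = 4 into campaign → cmp007; (19-1) mod 4 = 2 into the melted columns → search.
So row 19 is (cmp007, search, 732); clicks = 732.

732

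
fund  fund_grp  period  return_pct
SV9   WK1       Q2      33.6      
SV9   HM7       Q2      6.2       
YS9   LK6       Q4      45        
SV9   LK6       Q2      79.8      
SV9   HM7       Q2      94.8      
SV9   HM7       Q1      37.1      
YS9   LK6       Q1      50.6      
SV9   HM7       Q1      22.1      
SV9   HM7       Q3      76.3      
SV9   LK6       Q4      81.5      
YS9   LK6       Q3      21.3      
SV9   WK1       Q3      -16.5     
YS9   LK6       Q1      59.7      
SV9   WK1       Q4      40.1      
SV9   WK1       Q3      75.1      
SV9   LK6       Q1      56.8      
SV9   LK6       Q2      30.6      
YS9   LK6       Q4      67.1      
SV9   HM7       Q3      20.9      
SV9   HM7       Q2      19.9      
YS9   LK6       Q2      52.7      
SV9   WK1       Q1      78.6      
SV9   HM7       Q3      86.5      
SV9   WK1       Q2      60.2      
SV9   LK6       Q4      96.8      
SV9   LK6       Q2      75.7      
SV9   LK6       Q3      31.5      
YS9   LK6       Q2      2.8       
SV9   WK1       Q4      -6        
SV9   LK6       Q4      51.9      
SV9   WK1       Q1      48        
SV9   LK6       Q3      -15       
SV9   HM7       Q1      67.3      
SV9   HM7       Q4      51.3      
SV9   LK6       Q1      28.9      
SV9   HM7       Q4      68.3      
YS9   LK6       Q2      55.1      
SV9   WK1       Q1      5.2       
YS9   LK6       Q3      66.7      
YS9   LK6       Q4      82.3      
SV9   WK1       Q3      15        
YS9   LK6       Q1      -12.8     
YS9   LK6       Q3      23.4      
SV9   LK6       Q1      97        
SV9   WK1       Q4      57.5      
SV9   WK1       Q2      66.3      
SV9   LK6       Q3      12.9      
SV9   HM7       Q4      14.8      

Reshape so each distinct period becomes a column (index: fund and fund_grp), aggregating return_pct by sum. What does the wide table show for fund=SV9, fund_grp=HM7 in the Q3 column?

183.7

Rows with fund=SV9, fund_grp=HM7 and period=Q3: return_pct values are 76.3, 20.9, 86.5.
76.3 + 20.9 + 86.5 = 183.7.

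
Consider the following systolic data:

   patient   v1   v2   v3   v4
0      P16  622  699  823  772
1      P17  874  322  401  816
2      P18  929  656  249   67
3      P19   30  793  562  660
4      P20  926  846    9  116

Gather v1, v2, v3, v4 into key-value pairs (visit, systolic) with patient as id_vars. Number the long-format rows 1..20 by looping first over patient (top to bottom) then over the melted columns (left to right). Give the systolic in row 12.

20 rows total (5 × 4). Row 12: index ⌊(12-1)/4⌋ = 2 into patient → P18; (12-1) mod 4 = 3 into the melted columns → v4.
So row 12 is (P18, v4, 67); systolic = 67.

67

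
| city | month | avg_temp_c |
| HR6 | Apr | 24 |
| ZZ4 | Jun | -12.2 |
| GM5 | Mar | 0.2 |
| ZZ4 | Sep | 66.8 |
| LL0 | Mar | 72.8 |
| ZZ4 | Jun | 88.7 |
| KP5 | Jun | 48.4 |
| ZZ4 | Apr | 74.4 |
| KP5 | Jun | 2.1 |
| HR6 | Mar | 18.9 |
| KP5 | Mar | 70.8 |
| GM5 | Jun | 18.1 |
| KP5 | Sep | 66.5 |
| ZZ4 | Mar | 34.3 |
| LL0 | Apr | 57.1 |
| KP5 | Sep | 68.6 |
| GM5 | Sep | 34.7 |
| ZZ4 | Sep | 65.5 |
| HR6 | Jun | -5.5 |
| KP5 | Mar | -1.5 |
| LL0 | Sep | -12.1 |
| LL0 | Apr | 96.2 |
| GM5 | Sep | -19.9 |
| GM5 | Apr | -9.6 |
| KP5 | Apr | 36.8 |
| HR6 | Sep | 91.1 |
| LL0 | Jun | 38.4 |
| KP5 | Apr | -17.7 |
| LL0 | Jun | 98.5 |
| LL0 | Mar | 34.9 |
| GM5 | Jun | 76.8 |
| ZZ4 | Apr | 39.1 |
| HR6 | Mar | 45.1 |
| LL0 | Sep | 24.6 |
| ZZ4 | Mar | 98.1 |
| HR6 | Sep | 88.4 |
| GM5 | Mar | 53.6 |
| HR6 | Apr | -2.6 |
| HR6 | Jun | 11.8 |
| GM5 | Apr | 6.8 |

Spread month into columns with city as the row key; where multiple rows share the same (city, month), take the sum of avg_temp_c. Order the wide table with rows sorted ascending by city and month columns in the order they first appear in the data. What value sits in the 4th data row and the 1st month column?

With rows sorted ascending by city, row 4 is city=LL0. month columns in first-appearance order: Apr, Jun, Mar, Sep; column 1 is Apr.
Long rows with city=LL0, month=Apr: 57.1 + 96.2 = 153.3.

153.3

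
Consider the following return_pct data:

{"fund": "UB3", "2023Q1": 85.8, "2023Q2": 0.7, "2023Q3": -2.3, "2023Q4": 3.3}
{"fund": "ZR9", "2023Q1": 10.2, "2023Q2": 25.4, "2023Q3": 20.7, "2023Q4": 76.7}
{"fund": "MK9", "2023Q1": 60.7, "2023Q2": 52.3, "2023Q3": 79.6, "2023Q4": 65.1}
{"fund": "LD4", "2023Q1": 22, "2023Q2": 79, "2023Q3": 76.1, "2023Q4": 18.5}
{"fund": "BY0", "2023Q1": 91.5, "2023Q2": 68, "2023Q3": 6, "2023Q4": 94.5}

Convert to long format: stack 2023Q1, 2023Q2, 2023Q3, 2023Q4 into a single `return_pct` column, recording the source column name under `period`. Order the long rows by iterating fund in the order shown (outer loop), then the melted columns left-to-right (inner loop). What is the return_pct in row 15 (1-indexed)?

20 rows total (5 × 4). Row 15: index ⌊(15-1)/4⌋ = 3 into fund → LD4; (15-1) mod 4 = 2 into the melted columns → 2023Q3.
So row 15 is (LD4, 2023Q3, 76.1); return_pct = 76.1.

76.1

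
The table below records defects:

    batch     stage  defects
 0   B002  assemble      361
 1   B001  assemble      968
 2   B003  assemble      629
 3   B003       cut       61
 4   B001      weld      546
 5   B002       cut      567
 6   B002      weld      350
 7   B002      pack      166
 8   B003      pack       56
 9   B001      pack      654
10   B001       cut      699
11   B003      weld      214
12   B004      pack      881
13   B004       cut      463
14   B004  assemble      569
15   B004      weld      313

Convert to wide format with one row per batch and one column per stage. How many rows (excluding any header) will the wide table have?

4

4 distinct batch values → 4 rows.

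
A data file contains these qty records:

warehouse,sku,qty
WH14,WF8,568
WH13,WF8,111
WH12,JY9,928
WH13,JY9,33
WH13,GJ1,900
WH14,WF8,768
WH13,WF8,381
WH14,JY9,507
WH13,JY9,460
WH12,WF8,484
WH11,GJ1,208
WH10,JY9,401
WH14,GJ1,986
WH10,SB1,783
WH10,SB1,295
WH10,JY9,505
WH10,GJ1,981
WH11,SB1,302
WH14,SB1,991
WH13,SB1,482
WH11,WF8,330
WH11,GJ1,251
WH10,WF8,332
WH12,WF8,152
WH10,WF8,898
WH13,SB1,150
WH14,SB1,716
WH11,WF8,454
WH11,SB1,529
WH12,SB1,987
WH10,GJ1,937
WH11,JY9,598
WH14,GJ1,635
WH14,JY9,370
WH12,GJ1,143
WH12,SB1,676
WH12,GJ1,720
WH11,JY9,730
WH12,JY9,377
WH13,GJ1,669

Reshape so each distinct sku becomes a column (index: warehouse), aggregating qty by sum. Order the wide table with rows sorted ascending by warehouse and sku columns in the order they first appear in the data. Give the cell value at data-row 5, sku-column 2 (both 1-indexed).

With rows sorted ascending by warehouse, row 5 is warehouse=WH14. sku columns in first-appearance order: WF8, JY9, GJ1, SB1; column 2 is JY9.
Long rows with warehouse=WH14, sku=JY9: 507 + 370 = 877.

877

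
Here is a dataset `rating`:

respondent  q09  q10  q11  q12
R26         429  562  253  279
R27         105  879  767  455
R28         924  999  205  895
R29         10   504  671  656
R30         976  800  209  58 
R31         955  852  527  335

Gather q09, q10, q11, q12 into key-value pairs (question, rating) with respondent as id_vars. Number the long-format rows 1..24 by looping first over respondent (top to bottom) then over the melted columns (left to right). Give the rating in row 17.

976

24 rows total (6 × 4). Row 17: index ⌊(17-1)/4⌋ = 4 into respondent → R30; (17-1) mod 4 = 0 into the melted columns → q09.
So row 17 is (R30, q09, 976); rating = 976.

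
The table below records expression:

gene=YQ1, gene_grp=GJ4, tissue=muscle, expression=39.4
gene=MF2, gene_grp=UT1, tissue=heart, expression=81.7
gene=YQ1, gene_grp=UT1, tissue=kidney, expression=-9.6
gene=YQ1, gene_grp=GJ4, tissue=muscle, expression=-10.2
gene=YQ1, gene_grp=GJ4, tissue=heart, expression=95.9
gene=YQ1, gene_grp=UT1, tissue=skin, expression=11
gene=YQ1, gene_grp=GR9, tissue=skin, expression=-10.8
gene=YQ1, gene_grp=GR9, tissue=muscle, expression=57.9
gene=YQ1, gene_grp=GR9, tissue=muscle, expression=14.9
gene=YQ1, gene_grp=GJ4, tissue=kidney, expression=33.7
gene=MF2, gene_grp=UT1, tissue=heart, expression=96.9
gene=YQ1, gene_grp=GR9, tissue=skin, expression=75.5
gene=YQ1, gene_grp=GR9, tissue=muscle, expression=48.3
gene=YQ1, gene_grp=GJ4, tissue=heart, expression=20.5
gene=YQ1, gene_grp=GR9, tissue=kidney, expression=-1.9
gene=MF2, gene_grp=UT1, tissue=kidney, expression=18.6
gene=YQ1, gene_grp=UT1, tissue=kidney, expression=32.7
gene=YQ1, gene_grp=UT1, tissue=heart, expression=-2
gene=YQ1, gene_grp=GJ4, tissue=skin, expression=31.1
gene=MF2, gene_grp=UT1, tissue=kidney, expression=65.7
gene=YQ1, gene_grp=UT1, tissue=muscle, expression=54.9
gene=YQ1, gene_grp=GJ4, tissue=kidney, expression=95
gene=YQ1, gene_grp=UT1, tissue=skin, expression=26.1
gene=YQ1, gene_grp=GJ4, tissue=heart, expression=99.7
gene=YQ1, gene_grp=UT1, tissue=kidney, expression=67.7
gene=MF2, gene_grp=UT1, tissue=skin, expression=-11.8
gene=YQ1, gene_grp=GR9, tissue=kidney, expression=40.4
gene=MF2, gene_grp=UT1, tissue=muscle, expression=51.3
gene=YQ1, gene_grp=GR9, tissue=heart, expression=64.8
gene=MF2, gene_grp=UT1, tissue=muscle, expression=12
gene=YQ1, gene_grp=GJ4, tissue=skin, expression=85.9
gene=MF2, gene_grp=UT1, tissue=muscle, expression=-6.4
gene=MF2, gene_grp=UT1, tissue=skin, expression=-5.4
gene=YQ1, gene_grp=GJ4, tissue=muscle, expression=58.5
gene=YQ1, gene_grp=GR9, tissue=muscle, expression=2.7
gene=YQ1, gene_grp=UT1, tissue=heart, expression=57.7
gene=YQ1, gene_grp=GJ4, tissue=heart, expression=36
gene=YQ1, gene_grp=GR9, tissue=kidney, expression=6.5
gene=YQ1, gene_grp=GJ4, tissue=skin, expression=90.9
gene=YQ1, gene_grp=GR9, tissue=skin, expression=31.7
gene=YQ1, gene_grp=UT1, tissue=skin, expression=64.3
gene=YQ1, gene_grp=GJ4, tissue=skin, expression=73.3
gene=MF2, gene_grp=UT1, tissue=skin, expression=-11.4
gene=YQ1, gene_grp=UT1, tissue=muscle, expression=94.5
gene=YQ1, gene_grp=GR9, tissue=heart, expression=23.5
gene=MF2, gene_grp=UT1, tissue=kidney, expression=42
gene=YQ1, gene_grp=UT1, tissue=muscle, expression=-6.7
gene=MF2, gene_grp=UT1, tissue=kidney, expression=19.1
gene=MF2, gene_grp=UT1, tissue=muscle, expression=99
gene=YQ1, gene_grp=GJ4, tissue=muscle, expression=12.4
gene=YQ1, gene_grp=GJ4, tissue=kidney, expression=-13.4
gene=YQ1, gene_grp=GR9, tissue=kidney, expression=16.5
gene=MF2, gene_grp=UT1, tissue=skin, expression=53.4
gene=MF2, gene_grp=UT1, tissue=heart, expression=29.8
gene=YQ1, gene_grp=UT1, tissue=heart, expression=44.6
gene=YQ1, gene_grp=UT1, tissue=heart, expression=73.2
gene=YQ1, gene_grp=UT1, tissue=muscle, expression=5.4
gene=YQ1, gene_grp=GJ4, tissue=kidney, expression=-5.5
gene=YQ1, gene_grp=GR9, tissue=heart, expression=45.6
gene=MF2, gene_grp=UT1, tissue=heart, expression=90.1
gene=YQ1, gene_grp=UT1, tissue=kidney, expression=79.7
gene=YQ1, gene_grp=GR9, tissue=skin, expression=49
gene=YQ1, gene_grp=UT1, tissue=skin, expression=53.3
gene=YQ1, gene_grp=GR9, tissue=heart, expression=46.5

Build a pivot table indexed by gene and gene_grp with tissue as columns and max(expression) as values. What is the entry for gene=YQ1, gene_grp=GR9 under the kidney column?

40.4

Rows with gene=YQ1, gene_grp=GR9 and tissue=kidney: expression values are -1.9, 40.4, 6.5, 16.5.
max(-1.9, 40.4, 6.5, 16.5) = 40.4.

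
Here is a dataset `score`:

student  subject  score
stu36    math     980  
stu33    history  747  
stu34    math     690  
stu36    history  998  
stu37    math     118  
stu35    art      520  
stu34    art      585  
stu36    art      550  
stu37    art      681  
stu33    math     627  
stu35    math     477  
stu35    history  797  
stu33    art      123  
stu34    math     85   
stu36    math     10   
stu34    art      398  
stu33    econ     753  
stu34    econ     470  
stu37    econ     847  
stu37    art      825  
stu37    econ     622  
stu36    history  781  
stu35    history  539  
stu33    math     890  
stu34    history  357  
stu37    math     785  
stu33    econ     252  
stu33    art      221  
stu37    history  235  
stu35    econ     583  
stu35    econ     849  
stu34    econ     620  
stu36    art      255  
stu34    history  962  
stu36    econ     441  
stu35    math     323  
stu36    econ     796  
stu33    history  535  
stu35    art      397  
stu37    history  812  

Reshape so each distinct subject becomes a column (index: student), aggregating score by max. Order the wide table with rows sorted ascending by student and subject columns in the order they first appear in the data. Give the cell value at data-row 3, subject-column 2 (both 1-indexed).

With rows sorted ascending by student, row 3 is student=stu35. subject columns in first-appearance order: math, history, art, econ; column 2 is history.
Long rows with student=stu35, subject=history: max(797, 539) = 797.

797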